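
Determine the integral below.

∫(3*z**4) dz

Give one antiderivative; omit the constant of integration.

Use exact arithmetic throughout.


Answer: 3*z**5/5.


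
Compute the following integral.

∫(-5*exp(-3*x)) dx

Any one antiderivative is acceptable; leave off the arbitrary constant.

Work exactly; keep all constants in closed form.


Answer: 5*exp(-3*x)/3.


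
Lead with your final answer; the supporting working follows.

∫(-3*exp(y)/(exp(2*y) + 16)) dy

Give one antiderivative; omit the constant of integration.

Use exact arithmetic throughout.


The answer is -3*atan(exp(y)/4)/4.
Step 1. Substitute u = exp(y), turning ∫(-3*exp(y)/(exp(2*y) + 16)) dy into ∫(-3/(u**2 + 16)) du: now ∫(-3/(u**2 + 16)) du.
Step 2. Evaluate the standard form: now -3*atan(u/4)/4.
Step 3. Substitute back u = exp(y): now -3*atan(exp(y)/4)/4.
Answer: -3*atan(exp(y)/4)/4.


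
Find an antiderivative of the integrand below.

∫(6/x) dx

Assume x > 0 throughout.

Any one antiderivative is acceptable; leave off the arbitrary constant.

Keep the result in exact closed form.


Answer: 6*log(x).


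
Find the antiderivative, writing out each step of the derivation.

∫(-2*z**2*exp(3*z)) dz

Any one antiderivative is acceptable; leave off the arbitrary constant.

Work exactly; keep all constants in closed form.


Step 1. Integrate ∫(-2*z**2*exp(3*z)) dz by parts with u = z**2, dv = (-2*exp(3*z)) dz, so v = -2*exp(3*z)/3: now -2*z**2*exp(3*z)/3 + ∫(4*z*exp(3*z)/3) dz.
Step 2. Integrate ∫(4*z*exp(3*z)/3) dz by parts with u = z, dv = (4*exp(3*z)/3) dz, so v = 4*exp(3*z)/9: now -2*z**2*exp(3*z)/3 + 4*z*exp(3*z)/9 + ∫(-4*exp(3*z)/9) dz.
Step 3. Evaluate the standard form: now -2*z**2*exp(3*z)/3 + 4*z*exp(3*z)/9 - 4*exp(3*z)/27.
Answer: -2*z**2*exp(3*z)/3 + 4*z*exp(3*z)/9 - 4*exp(3*z)/27.


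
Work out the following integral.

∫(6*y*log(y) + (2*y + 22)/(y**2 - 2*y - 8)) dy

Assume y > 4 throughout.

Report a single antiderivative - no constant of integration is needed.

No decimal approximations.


Answer: 3*y**2*log(y) - 3*y**2/2 + 5*log(y - 4) - 3*log(y + 2).


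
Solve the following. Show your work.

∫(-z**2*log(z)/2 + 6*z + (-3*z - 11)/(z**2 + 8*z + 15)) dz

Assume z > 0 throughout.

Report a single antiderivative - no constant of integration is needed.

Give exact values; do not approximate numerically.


Step 1. Rewrite: now ∫(6*z) dz + ∫(-z**2*log(z)/2) dz + ∫((-3*z - 11)/(z**2 + 8*z + 15)) dz.
Step 2. Integrate ∫(-z**2*log(z)/2) dz by parts with u = log(z), dv = (-z**2/2) dz, so v = -z**3/6 [assuming z > 0]: now -z**3*log(z)/6 + ∫(6*z) dz + ∫(z**2/6) dz + ∫((-3*z - 11)/(z**2 + 8*z + 15)) dz.
Step 3. Evaluate the standard form: now -z**3*log(z)/6 + z**3/18 + ∫(6*z) dz + ∫((-3*z - 11)/(z**2 + 8*z + 15)) dz.
Step 4. Decompose ∫((-3*z - 11)/(z**2 + 8*z + 15)) dz by partial fractions, (-3*z - 11)/(z**2 + 8*z + 15) = -2/(z + 5) - 1/(z + 3): now -z**3*log(z)/6 + z**3/18 + ∫(6*z) dz + ∫(-1/(z + 3)) dz + ∫(-2/(z + 5)) dz.
Step 5. Evaluate the standard form [assuming z > -5]: now -z**3*log(z)/6 + z**3/18 - 2*log(z + 5) + ∫(6*z) dz + ∫(-1/(z + 3)) dz.
Step 6. Evaluate the standard form [assuming z > -3]: now -z**3*log(z)/6 + z**3/18 - log(z + 3) - 2*log(z + 5) + ∫(6*z) dz.
Step 7. Evaluate the standard form: now -z**3*log(z)/6 + z**3/18 + 3*z**2 - log(z + 3) - 2*log(z + 5).
Answer: -z**3*log(z)/6 + z**3/18 + 3*z**2 - log(z + 3) - 2*log(z + 5).


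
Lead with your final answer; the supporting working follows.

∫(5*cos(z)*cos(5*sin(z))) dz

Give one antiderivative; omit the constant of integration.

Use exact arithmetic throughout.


The answer is sin(5*sin(z)).
Step 1. Substitute u = sin(z), turning ∫(5*cos(z)*cos(5*sin(z))) dz into ∫(5*cos(5*u)) du: now ∫(5*cos(5*u)) du.
Step 2. Evaluate the standard form: now sin(5*u).
Step 3. Substitute back u = sin(z): now sin(5*sin(z)).
Answer: sin(5*sin(z)).


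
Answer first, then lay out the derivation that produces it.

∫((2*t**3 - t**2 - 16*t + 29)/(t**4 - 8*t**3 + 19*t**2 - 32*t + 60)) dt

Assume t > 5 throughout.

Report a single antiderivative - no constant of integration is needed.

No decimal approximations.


The answer is 3*log(t - 5) - log(t - 3) + 3*atan(t/2)/2.
Step 1. Decompose ∫((2*t**3 - t**2 - 16*t + 29)/(t**4 - 8*t**3 + 19*t**2 - 32*t + 60)) dt by partial fractions, (2*t**3 - t**2 - 16*t + 29)/(t**4 - 8*t**3 + 19*t**2 - 32*t + 60) = 3/(t**2 + 4) - 1/(t - 3) + 3/(t - 5): now ∫(3/(t - 5)) dt + ∫(-1/(t - 3)) dt + ∫(3/(t**2 + 4)) dt.
Step 2. Evaluate the standard form [assuming t > 5]: now 3*log(t - 5) + ∫(-1/(t - 3)) dt + ∫(3/(t**2 + 4)) dt.
Step 3. Evaluate the standard form [assuming t > 3]: now 3*log(t - 5) - log(t - 3) + ∫(3/(t**2 + 4)) dt.
Step 4. Evaluate the standard form: now 3*log(t - 5) - log(t - 3) + 3*atan(t/2)/2.
Answer: 3*log(t - 5) - log(t - 3) + 3*atan(t/2)/2.


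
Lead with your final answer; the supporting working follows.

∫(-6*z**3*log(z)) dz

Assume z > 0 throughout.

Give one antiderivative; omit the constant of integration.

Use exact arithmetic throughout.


The answer is -3*z**4*log(z)/2 + 3*z**4/8.
Step 1. Integrate ∫(-6*z**3*log(z)) dz by parts with u = log(z), dv = (-6*z**3) dz, so v = -3*z**4/2 [assuming z > 0]: now -3*z**4*log(z)/2 + ∫(3*z**3/2) dz.
Step 2. Evaluate the standard form: now -3*z**4*log(z)/2 + 3*z**4/8.
Answer: -3*z**4*log(z)/2 + 3*z**4/8.


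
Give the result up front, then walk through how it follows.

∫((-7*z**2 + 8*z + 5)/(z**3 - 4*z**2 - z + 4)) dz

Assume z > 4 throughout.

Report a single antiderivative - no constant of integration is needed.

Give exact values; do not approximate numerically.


The answer is -5*log(z - 4) - log(z - 1) - log(z + 1).
Step 1. Decompose ∫((-7*z**2 + 8*z + 5)/(z**3 - 4*z**2 - z + 4)) dz by partial fractions, (-7*z**2 + 8*z + 5)/(z**3 - 4*z**2 - z + 4) = -1/(z + 1) - 1/(z - 1) - 5/(z - 4): now ∫(-5/(z - 4)) dz + ∫(-1/(z - 1)) dz + ∫(-1/(z + 1)) dz.
Step 2. Evaluate the standard form [assuming z > -1]: now -log(z + 1) + ∫(-5/(z - 4)) dz + ∫(-1/(z - 1)) dz.
Step 3. Evaluate the standard form [assuming z > 1]: now -log(z - 1) - log(z + 1) + ∫(-5/(z - 4)) dz.
Step 4. Evaluate the standard form [assuming z > 4]: now -5*log(z - 4) - log(z - 1) - log(z + 1).
Answer: -5*log(z - 4) - log(z - 1) - log(z + 1).


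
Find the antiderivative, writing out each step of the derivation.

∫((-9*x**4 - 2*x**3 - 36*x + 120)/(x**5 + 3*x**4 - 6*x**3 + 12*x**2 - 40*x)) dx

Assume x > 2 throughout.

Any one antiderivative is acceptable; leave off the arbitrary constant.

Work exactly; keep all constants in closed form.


Step 1. Decompose ∫((-9*x**4 - 2*x**3 - 36*x + 120)/(x**5 + 3*x**4 - 6*x**3 + 12*x**2 - 40*x)) dx by partial fractions, (-9*x**4 - 2*x**3 - 36*x + 120)/(x**5 + 3*x**4 - 6*x**3 + 12*x**2 - 40*x) = 2/(x**2 + 4) - 5/(x + 5) - 1/(x - 2) - 3/x: now ∫(-3/x) dx + ∫(-1/(x - 2)) dx + ∫(-5/(x + 5)) dx + ∫(2/(x**2 + 4)) dx.
Step 2. Evaluate the standard form [assuming x > 2]: now -log(x - 2) + ∫(-3/x) dx + ∫(-5/(x + 5)) dx + ∫(2/(x**2 + 4)) dx.
Step 3. Evaluate the standard form [assuming x > -5]: now -log(x - 2) - 5*log(x + 5) + ∫(-3/x) dx + ∫(2/(x**2 + 4)) dx.
Step 4. Evaluate the standard form [assuming x > 0]: now -3*log(x) - log(x - 2) - 5*log(x + 5) + ∫(2/(x**2 + 4)) dx.
Step 5. Evaluate the standard form: now -3*log(x) - log(x - 2) - 5*log(x + 5) + atan(x/2).
Answer: -3*log(x) - log(x - 2) - 5*log(x + 5) + atan(x/2).


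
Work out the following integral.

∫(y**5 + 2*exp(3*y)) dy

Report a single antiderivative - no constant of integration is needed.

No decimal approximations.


Answer: y**6/6 + 2*exp(3*y)/3.


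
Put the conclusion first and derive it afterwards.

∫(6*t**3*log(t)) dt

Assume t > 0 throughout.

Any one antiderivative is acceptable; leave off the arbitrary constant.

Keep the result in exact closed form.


The answer is 3*t**4*log(t)/2 - 3*t**4/8.
Step 1. Integrate ∫(6*t**3*log(t)) dt by parts with u = log(t), dv = (6*t**3) dt, so v = 3*t**4/2 [assuming t > 0]: now 3*t**4*log(t)/2 + ∫(-3*t**3/2) dt.
Step 2. Evaluate the standard form: now 3*t**4*log(t)/2 - 3*t**4/8.
Answer: 3*t**4*log(t)/2 - 3*t**4/8.


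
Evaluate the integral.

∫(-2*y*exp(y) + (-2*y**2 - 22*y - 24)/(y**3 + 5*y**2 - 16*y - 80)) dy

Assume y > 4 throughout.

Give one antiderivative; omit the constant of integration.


Answer: -2*y*exp(y) + 2*exp(y) - 2*log(y - 4) - 4*log(y + 4) + 4*log(y + 5).


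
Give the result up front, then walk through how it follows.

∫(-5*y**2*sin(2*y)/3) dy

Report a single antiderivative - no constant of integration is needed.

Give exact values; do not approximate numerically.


The answer is 5*y**2*cos(2*y)/6 - 5*y*sin(2*y)/6 - 5*cos(2*y)/12.
Step 1. Integrate ∫(-5*y**2*sin(2*y)/3) dy by parts with u = y**2, dv = (-5*sin(2*y)/3) dy, so v = 5*cos(2*y)/6: now 5*y**2*cos(2*y)/6 + ∫(-5*y*cos(2*y)/3) dy.
Step 2. Integrate ∫(-5*y*cos(2*y)/3) dy by parts with u = y, dv = (-5*cos(2*y)/3) dy, so v = -5*sin(2*y)/6: now 5*y**2*cos(2*y)/6 - 5*y*sin(2*y)/6 + ∫(5*sin(2*y)/6) dy.
Step 3. Evaluate the standard form: now 5*y**2*cos(2*y)/6 - 5*y*sin(2*y)/6 - 5*cos(2*y)/12.
Answer: 5*y**2*cos(2*y)/6 - 5*y*sin(2*y)/6 - 5*cos(2*y)/12.


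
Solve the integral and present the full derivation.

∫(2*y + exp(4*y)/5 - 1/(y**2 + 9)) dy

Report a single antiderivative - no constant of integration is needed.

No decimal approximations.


Step 1. Rewrite: now ∫(2*y) dy + ∫(-1/(y**2 + 9)) dy + ∫(exp(4*y)/5) dy.
Step 2. Evaluate the standard form: now -atan(y/3)/3 + ∫(2*y) dy + ∫(exp(4*y)/5) dy.
Step 3. Evaluate the standard form: now y**2 - atan(y/3)/3 + ∫(exp(4*y)/5) dy.
Step 4. Evaluate the standard form: now y**2 + exp(4*y)/20 - atan(y/3)/3.
Answer: y**2 + exp(4*y)/20 - atan(y/3)/3.


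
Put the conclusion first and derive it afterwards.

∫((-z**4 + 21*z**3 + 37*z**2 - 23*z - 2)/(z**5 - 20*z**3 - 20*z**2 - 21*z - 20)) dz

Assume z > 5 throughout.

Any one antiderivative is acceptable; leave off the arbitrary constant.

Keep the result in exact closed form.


The answer is 2*log(z - 5) - log(z + 1) - 2*log(z + 4) + 2*atan(z).
Step 1. Decompose ∫((-z**4 + 21*z**3 + 37*z**2 - 23*z - 2)/(z**5 - 20*z**3 - 20*z**2 - 21*z - 20)) dz by partial fractions, (-z**4 + 21*z**3 + 37*z**2 - 23*z - 2)/(z**5 - 20*z**3 - 20*z**2 - 21*z - 20) = 2/(z**2 + 1) - 2/(z + 4) - 1/(z + 1) + 2/(z - 5): now ∫(2/(z - 5)) dz + ∫(-1/(z + 1)) dz + ∫(-2/(z + 4)) dz + ∫(2/(z**2 + 1)) dz.
Step 2. Evaluate the standard form [assuming z > 5]: now 2*log(z - 5) + ∫(-1/(z + 1)) dz + ∫(-2/(z + 4)) dz + ∫(2/(z**2 + 1)) dz.
Step 3. Evaluate the standard form [assuming z > -1]: now 2*log(z - 5) - log(z + 1) + ∫(-2/(z + 4)) dz + ∫(2/(z**2 + 1)) dz.
Step 4. Evaluate the standard form [assuming z > -4]: now 2*log(z - 5) - log(z + 1) - 2*log(z + 4) + ∫(2/(z**2 + 1)) dz.
Step 5. Evaluate the standard form: now 2*log(z - 5) - log(z + 1) - 2*log(z + 4) + 2*atan(z).
Answer: 2*log(z - 5) - log(z + 1) - 2*log(z + 4) + 2*atan(z).


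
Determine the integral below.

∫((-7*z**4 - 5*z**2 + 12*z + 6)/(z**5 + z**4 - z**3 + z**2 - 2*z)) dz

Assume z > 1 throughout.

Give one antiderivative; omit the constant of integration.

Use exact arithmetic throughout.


Answer: -3*log(z) + log(z - 1) - 5*log(z + 2) - 4*atan(z).


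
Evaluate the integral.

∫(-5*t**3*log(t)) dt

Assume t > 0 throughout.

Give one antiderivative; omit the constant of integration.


Answer: -5*t**4*log(t)/4 + 5*t**4/16.


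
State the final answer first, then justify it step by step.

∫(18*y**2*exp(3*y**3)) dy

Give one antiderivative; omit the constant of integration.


The answer is 2*exp(3*y**3).
Step 1. Substitute u = y**3, turning ∫(18*y**2*exp(3*y**3)) dy into ∫(6*exp(3*u)) du: now ∫(6*exp(3*u)) du.
Step 2. Evaluate the standard form: now 2*exp(3*u).
Step 3. Substitute back u = y**3: now 2*exp(3*y**3).
Answer: 2*exp(3*y**3).


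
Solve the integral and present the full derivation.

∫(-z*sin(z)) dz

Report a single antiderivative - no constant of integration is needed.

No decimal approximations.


Step 1. Integrate ∫(-z*sin(z)) dz by parts with u = z, dv = (-sin(z)) dz, so v = cos(z): now z*cos(z) + ∫(-cos(z)) dz.
Step 2. Evaluate the standard form: now z*cos(z) - sin(z).
Answer: z*cos(z) - sin(z).


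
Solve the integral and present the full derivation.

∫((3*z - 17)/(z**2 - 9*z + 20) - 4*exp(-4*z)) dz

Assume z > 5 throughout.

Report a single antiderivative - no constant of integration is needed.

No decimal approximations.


Step 1. Rewrite: now ∫((3*z - 17)/(z**2 - 9*z + 20)) dz + ∫(-4*exp(-4*z)) dz.
Step 2. Evaluate the standard form: now ∫((3*z - 17)/(z**2 - 9*z + 20)) dz + exp(-4*z).
Step 3. Decompose ∫((3*z - 17)/(z**2 - 9*z + 20)) dz by partial fractions, (3*z - 17)/(z**2 - 9*z + 20) = 5/(z - 4) - 2/(z - 5): now ∫(-2/(z - 5)) dz + ∫(5/(z - 4)) dz + exp(-4*z).
Step 4. Evaluate the standard form [assuming z > 5]: now -2*log(z - 5) + ∫(5/(z - 4)) dz + exp(-4*z).
Step 5. Evaluate the standard form [assuming z > 4]: now -2*log(z - 5) + 5*log(z - 4) + exp(-4*z).
Answer: -2*log(z - 5) + 5*log(z - 4) + exp(-4*z).


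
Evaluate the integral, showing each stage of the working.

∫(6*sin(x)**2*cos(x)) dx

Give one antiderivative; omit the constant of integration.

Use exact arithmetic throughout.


Step 1. Substitute u = sin(x), turning ∫(6*sin(x)**2*cos(x)) dx into ∫(6*u**2) du: now ∫(6*u**2) du.
Step 2. Evaluate the standard form: now 2*u**3.
Step 3. Substitute back u = sin(x): now 2*sin(x)**3.
Answer: 2*sin(x)**3.


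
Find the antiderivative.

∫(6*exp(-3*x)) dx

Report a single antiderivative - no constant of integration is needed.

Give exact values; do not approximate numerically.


Answer: -2*exp(-3*x).


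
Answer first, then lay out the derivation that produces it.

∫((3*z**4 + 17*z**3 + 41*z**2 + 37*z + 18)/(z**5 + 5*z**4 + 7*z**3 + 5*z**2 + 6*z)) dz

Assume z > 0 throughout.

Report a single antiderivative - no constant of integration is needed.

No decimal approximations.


The answer is 3*log(z) - 2*log(z + 2) + 2*log(z + 3) + 4*atan(z).
Step 1. Decompose ∫((3*z**4 + 17*z**3 + 41*z**2 + 37*z + 18)/(z**5 + 5*z**4 + 7*z**3 + 5*z**2 + 6*z)) dz by partial fractions, (3*z**4 + 17*z**3 + 41*z**2 + 37*z + 18)/(z**5 + 5*z**4 + 7*z**3 + 5*z**2 + 6*z) = 4/(z**2 + 1) + 2/(z + 3) - 2/(z + 2) + 3/z: now ∫(3/z) dz + ∫(-2/(z + 2)) dz + ∫(2/(z + 3)) dz + ∫(4/(z**2 + 1)) dz.
Step 2. Evaluate the standard form [assuming z > -2]: now -2*log(z + 2) + ∫(3/z) dz + ∫(2/(z + 3)) dz + ∫(4/(z**2 + 1)) dz.
Step 3. Evaluate the standard form [assuming z > -3]: now -2*log(z + 2) + 2*log(z + 3) + ∫(3/z) dz + ∫(4/(z**2 + 1)) dz.
Step 4. Evaluate the standard form [assuming z > 0]: now 3*log(z) - 2*log(z + 2) + 2*log(z + 3) + ∫(4/(z**2 + 1)) dz.
Step 5. Evaluate the standard form: now 3*log(z) - 2*log(z + 2) + 2*log(z + 3) + 4*atan(z).
Answer: 3*log(z) - 2*log(z + 2) + 2*log(z + 3) + 4*atan(z).


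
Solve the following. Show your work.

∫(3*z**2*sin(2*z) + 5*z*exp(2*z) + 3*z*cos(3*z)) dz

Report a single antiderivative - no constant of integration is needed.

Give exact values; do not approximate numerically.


Step 1. Rewrite: now ∫(5*z*exp(2*z)) dz + ∫(3*z*cos(3*z)) dz + ∫(3*z**2*sin(2*z)) dz.
Step 2. Integrate ∫(3*z**2*sin(2*z)) dz by parts with u = z**2, dv = (3*sin(2*z)) dz, so v = -3*cos(2*z)/2: now -3*z**2*cos(2*z)/2 + ∫(5*z*exp(2*z)) dz + ∫(3*z*cos(2*z)) dz + ∫(3*z*cos(3*z)) dz.
Step 3. Integrate ∫(3*z*cos(2*z)) dz by parts with u = z, dv = (3*cos(2*z)) dz, so v = 3*sin(2*z)/2: now -3*z**2*cos(2*z)/2 + 3*z*sin(2*z)/2 + ∫(5*z*exp(2*z)) dz + ∫(3*z*cos(3*z)) dz + ∫(-3*sin(2*z)/2) dz.
Step 4. Evaluate the standard form: now -3*z**2*cos(2*z)/2 + 3*z*sin(2*z)/2 + 3*cos(2*z)/4 + ∫(5*z*exp(2*z)) dz + ∫(3*z*cos(3*z)) dz.
Step 5. Integrate ∫(3*z*cos(3*z)) dz by parts with u = z, dv = (3*cos(3*z)) dz, so v = sin(3*z): now -3*z**2*cos(2*z)/2 + 3*z*sin(2*z)/2 + z*sin(3*z) + 3*cos(2*z)/4 + ∫(5*z*exp(2*z)) dz + ∫(-sin(3*z)) dz.
Step 6. Evaluate the standard form: now -3*z**2*cos(2*z)/2 + 3*z*sin(2*z)/2 + z*sin(3*z) + 3*cos(2*z)/4 + cos(3*z)/3 + ∫(5*z*exp(2*z)) dz.
Step 7. Integrate ∫(5*z*exp(2*z)) dz by parts with u = z, dv = (5*exp(2*z)) dz, so v = 5*exp(2*z)/2: now -3*z**2*cos(2*z)/2 + 5*z*exp(2*z)/2 + 3*z*sin(2*z)/2 + z*sin(3*z) + 3*cos(2*z)/4 + cos(3*z)/3 + ∫(-5*exp(2*z)/2) dz.
Step 8. Evaluate the standard form: now -3*z**2*cos(2*z)/2 + 5*z*exp(2*z)/2 + 3*z*sin(2*z)/2 + z*sin(3*z) - 5*exp(2*z)/4 + 3*cos(2*z)/4 + cos(3*z)/3.
Answer: -3*z**2*cos(2*z)/2 + 5*z*exp(2*z)/2 + 3*z*sin(2*z)/2 + z*sin(3*z) - 5*exp(2*z)/4 + 3*cos(2*z)/4 + cos(3*z)/3.


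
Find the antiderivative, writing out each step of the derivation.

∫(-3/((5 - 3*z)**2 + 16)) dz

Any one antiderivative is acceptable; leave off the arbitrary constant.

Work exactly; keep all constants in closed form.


Step 1. Substitute u = 5 - 3*z, turning ∫(-3/((5 - 3*z)**2 + 16)) dz into ∫(1/(u**2 + 16)) du: now ∫(1/(u**2 + 16)) du.
Step 2. Evaluate the standard form: now atan(u/4)/4.
Step 3. Substitute back u = 5 - 3*z: now -atan(3*z/4 - 5/4)/4.
Answer: -atan(3*z/4 - 5/4)/4.


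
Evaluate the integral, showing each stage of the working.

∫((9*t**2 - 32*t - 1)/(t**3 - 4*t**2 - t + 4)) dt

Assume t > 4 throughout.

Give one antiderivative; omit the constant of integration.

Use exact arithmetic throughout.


Step 1. Decompose ∫((9*t**2 - 32*t - 1)/(t**3 - 4*t**2 - t + 4)) dt by partial fractions, (9*t**2 - 32*t - 1)/(t**3 - 4*t**2 - t + 4) = 4/(t + 1) + 4/(t - 1) + 1/(t - 4): now ∫(1/(t - 4)) dt + ∫(4/(t - 1)) dt + ∫(4/(t + 1)) dt.
Step 2. Evaluate the standard form [assuming t > -1]: now 4*log(t + 1) + ∫(1/(t - 4)) dt + ∫(4/(t - 1)) dt.
Step 3. Evaluate the standard form [assuming t > 1]: now 4*log(t - 1) + 4*log(t + 1) + ∫(1/(t - 4)) dt.
Step 4. Evaluate the standard form [assuming t > 4]: now log(t - 4) + 4*log(t - 1) + 4*log(t + 1).
Answer: log(t - 4) + 4*log(t - 1) + 4*log(t + 1).


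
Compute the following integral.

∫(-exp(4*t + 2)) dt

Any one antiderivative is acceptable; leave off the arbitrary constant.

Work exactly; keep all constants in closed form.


Answer: -exp(4*t + 2)/4.


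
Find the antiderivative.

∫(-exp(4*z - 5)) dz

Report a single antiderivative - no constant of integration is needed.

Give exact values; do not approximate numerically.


Answer: -exp(4*z - 5)/4.


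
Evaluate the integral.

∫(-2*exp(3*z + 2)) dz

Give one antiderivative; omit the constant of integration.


Answer: -2*exp(3*z + 2)/3.


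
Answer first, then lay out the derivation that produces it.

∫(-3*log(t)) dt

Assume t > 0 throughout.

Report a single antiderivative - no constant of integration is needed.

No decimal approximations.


The answer is -3*t*log(t) + 3*t.
Step 1. Integrate ∫(-3*log(t)) dt by parts with u = log(t), dv = (-3) dt, so v = -3*t [assuming t > 0]: now -3*t*log(t) + ∫(3) dt.
Step 2. Evaluate the standard form: now -3*t*log(t) + 3*t.
Answer: -3*t*log(t) + 3*t.


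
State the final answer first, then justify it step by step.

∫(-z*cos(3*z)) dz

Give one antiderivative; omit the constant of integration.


The answer is -z*sin(3*z)/3 - cos(3*z)/9.
Step 1. Integrate ∫(-z*cos(3*z)) dz by parts with u = z, dv = (-cos(3*z)) dz, so v = -sin(3*z)/3: now -z*sin(3*z)/3 + ∫(sin(3*z)/3) dz.
Step 2. Evaluate the standard form: now -z*sin(3*z)/3 - cos(3*z)/9.
Answer: -z*sin(3*z)/3 - cos(3*z)/9.


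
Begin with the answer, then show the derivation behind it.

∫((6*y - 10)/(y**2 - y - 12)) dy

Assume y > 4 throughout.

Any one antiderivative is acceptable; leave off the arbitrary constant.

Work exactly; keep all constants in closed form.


The answer is 2*log(y - 4) + 4*log(y + 3).
Step 1. Decompose ∫((6*y - 10)/(y**2 - y - 12)) dy by partial fractions, (6*y - 10)/(y**2 - y - 12) = 4/(y + 3) + 2/(y - 4): now ∫(2/(y - 4)) dy + ∫(4/(y + 3)) dy.
Step 2. Evaluate the standard form [assuming y > 4]: now 2*log(y - 4) + ∫(4/(y + 3)) dy.
Step 3. Evaluate the standard form [assuming y > -3]: now 2*log(y - 4) + 4*log(y + 3).
Answer: 2*log(y - 4) + 4*log(y + 3).


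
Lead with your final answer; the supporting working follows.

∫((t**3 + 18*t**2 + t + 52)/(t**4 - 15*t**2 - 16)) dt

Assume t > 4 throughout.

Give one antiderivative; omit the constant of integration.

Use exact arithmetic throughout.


The answer is 3*log(t - 4) - 2*log(t + 4) - 2*atan(t).
Step 1. Decompose ∫((t**3 + 18*t**2 + t + 52)/(t**4 - 15*t**2 - 16)) dt by partial fractions, (t**3 + 18*t**2 + t + 52)/(t**4 - 15*t**2 - 16) = -2/(t**2 + 1) - 2/(t + 4) + 3/(t - 4): now ∫(3/(t - 4)) dt + ∫(-2/(t + 4)) dt + ∫(-2/(t**2 + 1)) dt.
Step 2. Evaluate the standard form [assuming t > 4]: now 3*log(t - 4) + ∫(-2/(t + 4)) dt + ∫(-2/(t**2 + 1)) dt.
Step 3. Evaluate the standard form [assuming t > -4]: now 3*log(t - 4) - 2*log(t + 4) + ∫(-2/(t**2 + 1)) dt.
Step 4. Evaluate the standard form: now 3*log(t - 4) - 2*log(t + 4) - 2*atan(t).
Answer: 3*log(t - 4) - 2*log(t + 4) - 2*atan(t).


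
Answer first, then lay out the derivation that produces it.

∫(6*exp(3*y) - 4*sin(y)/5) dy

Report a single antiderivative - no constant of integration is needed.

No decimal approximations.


The answer is 2*exp(3*y) + 4*cos(y)/5.
Step 1. Rewrite: now ∫(6*exp(3*y)) dy + ∫(-4*sin(y)/5) dy.
Step 2. Evaluate the standard form: now 2*exp(3*y) + ∫(-4*sin(y)/5) dy.
Step 3. Evaluate the standard form: now 2*exp(3*y) + 4*cos(y)/5.
Answer: 2*exp(3*y) + 4*cos(y)/5.


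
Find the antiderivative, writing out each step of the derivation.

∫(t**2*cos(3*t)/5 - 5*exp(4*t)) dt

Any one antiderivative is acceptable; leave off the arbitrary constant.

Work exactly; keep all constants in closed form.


Step 1. Rewrite: now ∫(t**2*cos(3*t)/5) dt + ∫(-5*exp(4*t)) dt.
Step 2. Evaluate the standard form: now -5*exp(4*t)/4 + ∫(t**2*cos(3*t)/5) dt.
Step 3. Integrate ∫(t**2*cos(3*t)/5) dt by parts with u = t**2, dv = (cos(3*t)/5) dt, so v = sin(3*t)/15: now t**2*sin(3*t)/15 - 5*exp(4*t)/4 + ∫(-2*t*sin(3*t)/15) dt.
Step 4. Integrate ∫(-2*t*sin(3*t)/15) dt by parts with u = t, dv = (-2*sin(3*t)/15) dt, so v = 2*cos(3*t)/45: now t**2*sin(3*t)/15 + 2*t*cos(3*t)/45 - 5*exp(4*t)/4 + ∫(-2*cos(3*t)/45) dt.
Step 5. Evaluate the standard form: now t**2*sin(3*t)/15 + 2*t*cos(3*t)/45 - 5*exp(4*t)/4 - 2*sin(3*t)/135.
Answer: t**2*sin(3*t)/15 + 2*t*cos(3*t)/45 - 5*exp(4*t)/4 - 2*sin(3*t)/135.


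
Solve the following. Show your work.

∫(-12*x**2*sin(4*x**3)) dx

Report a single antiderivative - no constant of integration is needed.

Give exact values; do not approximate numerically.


Step 1. Substitute u = x**3, turning ∫(-12*x**2*sin(4*x**3)) dx into ∫(-4*sin(4*u)) du: now ∫(-4*sin(4*u)) du.
Step 2. Evaluate the standard form: now cos(4*u).
Step 3. Substitute back u = x**3: now cos(4*x**3).
Answer: cos(4*x**3).


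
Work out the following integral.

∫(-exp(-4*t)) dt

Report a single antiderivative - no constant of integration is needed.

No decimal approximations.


Answer: exp(-4*t)/4.


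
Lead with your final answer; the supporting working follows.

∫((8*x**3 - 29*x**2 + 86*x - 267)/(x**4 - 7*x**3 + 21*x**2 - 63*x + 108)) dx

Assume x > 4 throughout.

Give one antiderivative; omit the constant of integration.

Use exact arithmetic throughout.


The answer is 5*log(x - 4) + 3*log(x - 3) - 2*atan(x/3)/3.
Step 1. Decompose ∫((8*x**3 - 29*x**2 + 86*x - 267)/(x**4 - 7*x**3 + 21*x**2 - 63*x + 108)) dx by partial fractions, (8*x**3 - 29*x**2 + 86*x - 267)/(x**4 - 7*x**3 + 21*x**2 - 63*x + 108) = -2/(x**2 + 9) + 3/(x - 3) + 5/(x - 4): now ∫(5/(x - 4)) dx + ∫(3/(x - 3)) dx + ∫(-2/(x**2 + 9)) dx.
Step 2. Evaluate the standard form [assuming x > 4]: now 5*log(x - 4) + ∫(3/(x - 3)) dx + ∫(-2/(x**2 + 9)) dx.
Step 3. Evaluate the standard form [assuming x > 3]: now 5*log(x - 4) + 3*log(x - 3) + ∫(-2/(x**2 + 9)) dx.
Step 4. Evaluate the standard form: now 5*log(x - 4) + 3*log(x - 3) - 2*atan(x/3)/3.
Answer: 5*log(x - 4) + 3*log(x - 3) - 2*atan(x/3)/3.


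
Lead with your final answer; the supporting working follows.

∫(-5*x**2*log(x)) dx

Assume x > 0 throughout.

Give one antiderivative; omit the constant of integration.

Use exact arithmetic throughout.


The answer is -5*x**3*log(x)/3 + 5*x**3/9.
Step 1. Integrate ∫(-5*x**2*log(x)) dx by parts with u = log(x), dv = (-5*x**2) dx, so v = -5*x**3/3 [assuming x > 0]: now -5*x**3*log(x)/3 + ∫(5*x**2/3) dx.
Step 2. Evaluate the standard form: now -5*x**3*log(x)/3 + 5*x**3/9.
Answer: -5*x**3*log(x)/3 + 5*x**3/9.


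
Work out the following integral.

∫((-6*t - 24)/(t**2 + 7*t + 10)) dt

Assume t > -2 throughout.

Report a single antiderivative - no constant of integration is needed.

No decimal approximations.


Answer: -4*log(t + 2) - 2*log(t + 5).


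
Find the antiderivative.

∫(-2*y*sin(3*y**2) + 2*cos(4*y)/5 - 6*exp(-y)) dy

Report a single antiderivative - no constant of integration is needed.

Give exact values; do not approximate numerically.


Answer: sin(4*y)/10 + cos(3*y**2)/3 + 6*exp(-y).


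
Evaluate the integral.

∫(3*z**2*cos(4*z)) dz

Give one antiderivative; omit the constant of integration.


Answer: 3*z**2*sin(4*z)/4 + 3*z*cos(4*z)/8 - 3*sin(4*z)/32.


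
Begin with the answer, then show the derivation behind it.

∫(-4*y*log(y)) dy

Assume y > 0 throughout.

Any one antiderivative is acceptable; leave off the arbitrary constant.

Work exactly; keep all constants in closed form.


The answer is -2*y**2*log(y) + y**2.
Step 1. Integrate ∫(-4*y*log(y)) dy by parts with u = log(y), dv = (-4*y) dy, so v = -2*y**2 [assuming y > 0]: now -2*y**2*log(y) + ∫(2*y) dy.
Step 2. Evaluate the standard form: now -2*y**2*log(y) + y**2.
Answer: -2*y**2*log(y) + y**2.


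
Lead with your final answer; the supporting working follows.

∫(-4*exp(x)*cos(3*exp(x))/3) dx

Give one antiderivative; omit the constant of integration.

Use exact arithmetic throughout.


The answer is -4*sin(3*exp(x))/9.
Step 1. Substitute u = exp(x), turning ∫(-4*exp(x)*cos(3*exp(x))/3) dx into ∫(-4*cos(3*u)/3) du: now ∫(-4*cos(3*u)/3) du.
Step 2. Evaluate the standard form: now -4*sin(3*u)/9.
Step 3. Substitute back u = exp(x): now -4*sin(3*exp(x))/9.
Answer: -4*sin(3*exp(x))/9.


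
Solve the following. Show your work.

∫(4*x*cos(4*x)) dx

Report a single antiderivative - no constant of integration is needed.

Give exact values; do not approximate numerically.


Step 1. Integrate ∫(4*x*cos(4*x)) dx by parts with u = x, dv = (4*cos(4*x)) dx, so v = sin(4*x): now x*sin(4*x) + ∫(-sin(4*x)) dx.
Step 2. Evaluate the standard form: now x*sin(4*x) + cos(4*x)/4.
Answer: x*sin(4*x) + cos(4*x)/4.


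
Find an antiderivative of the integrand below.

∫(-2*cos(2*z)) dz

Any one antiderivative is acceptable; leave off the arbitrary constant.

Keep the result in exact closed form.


Answer: -sin(2*z).


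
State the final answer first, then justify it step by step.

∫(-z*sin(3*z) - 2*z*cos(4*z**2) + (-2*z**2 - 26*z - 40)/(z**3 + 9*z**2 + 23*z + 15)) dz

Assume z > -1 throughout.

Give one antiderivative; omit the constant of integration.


The answer is z*cos(3*z)/3 - 2*log(z + 1) - 5*log(z + 3) + 5*log(z + 5) - sin(3*z)/9 - sin(4*z**2)/4.
Step 1. Rewrite: now ∫(-z*sin(3*z)) dz + ∫(-2*z*cos(4*z**2)) dz + ∫((-2*z**2 - 26*z - 40)/(z**3 + 9*z**2 + 23*z + 15)) dz.
Step 2. Substitute u = z**2, turning ∫(-2*z*cos(4*z**2)) dz into ∫(-cos(4*u)) du: now ∫(-z*sin(3*z)) dz + ∫((-2*z**2 - 26*z - 40)/(z**3 + 9*z**2 + 23*z + 15)) dz + ∫(-cos(4*u)) du.
Step 3. Evaluate the standard form: now -sin(4*u)/4 + ∫(-z*sin(3*z)) dz + ∫((-2*z**2 - 26*z - 40)/(z**3 + 9*z**2 + 23*z + 15)) dz.
Step 4. Substitute back u = z**2: now -sin(4*z**2)/4 + ∫(-z*sin(3*z)) dz + ∫((-2*z**2 - 26*z - 40)/(z**3 + 9*z**2 + 23*z + 15)) dz.
Step 5. Integrate ∫(-z*sin(3*z)) dz by parts with u = z, dv = (-sin(3*z)) dz, so v = cos(3*z)/3: now z*cos(3*z)/3 - sin(4*z**2)/4 + ∫((-2*z**2 - 26*z - 40)/(z**3 + 9*z**2 + 23*z + 15)) dz + ∫(-cos(3*z)/3) dz.
Step 6. Evaluate the standard form: now z*cos(3*z)/3 - sin(3*z)/9 - sin(4*z**2)/4 + ∫((-2*z**2 - 26*z - 40)/(z**3 + 9*z**2 + 23*z + 15)) dz.
Step 7. Decompose ∫((-2*z**2 - 26*z - 40)/(z**3 + 9*z**2 + 23*z + 15)) dz by partial fractions, (-2*z**2 - 26*z - 40)/(z**3 + 9*z**2 + 23*z + 15) = 5/(z + 5) - 5/(z + 3) - 2/(z + 1): now z*cos(3*z)/3 - sin(3*z)/9 - sin(4*z**2)/4 + ∫(-2/(z + 1)) dz + ∫(-5/(z + 3)) dz + ∫(5/(z + 5)) dz.
Step 8. Evaluate the standard form [assuming z > -5]: now z*cos(3*z)/3 + 5*log(z + 5) - sin(3*z)/9 - sin(4*z**2)/4 + ∫(-2/(z + 1)) dz + ∫(-5/(z + 3)) dz.
Step 9. Evaluate the standard form [assuming z > -1]: now z*cos(3*z)/3 - 2*log(z + 1) + 5*log(z + 5) - sin(3*z)/9 - sin(4*z**2)/4 + ∫(-5/(z + 3)) dz.
Step 10. Evaluate the standard form [assuming z > -3]: now z*cos(3*z)/3 - 2*log(z + 1) - 5*log(z + 3) + 5*log(z + 5) - sin(3*z)/9 - sin(4*z**2)/4.
Answer: z*cos(3*z)/3 - 2*log(z + 1) - 5*log(z + 3) + 5*log(z + 5) - sin(3*z)/9 - sin(4*z**2)/4.


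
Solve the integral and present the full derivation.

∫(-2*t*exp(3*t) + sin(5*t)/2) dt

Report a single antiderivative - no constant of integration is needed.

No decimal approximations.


Step 1. Rewrite: now ∫(-2*t*exp(3*t)) dt + ∫(sin(5*t)/2) dt.
Step 2. Evaluate the standard form: now -cos(5*t)/10 + ∫(-2*t*exp(3*t)) dt.
Step 3. Integrate ∫(-2*t*exp(3*t)) dt by parts with u = t, dv = (-2*exp(3*t)) dt, so v = -2*exp(3*t)/3: now -2*t*exp(3*t)/3 - cos(5*t)/10 + ∫(2*exp(3*t)/3) dt.
Step 4. Evaluate the standard form: now -2*t*exp(3*t)/3 + 2*exp(3*t)/9 - cos(5*t)/10.
Answer: -2*t*exp(3*t)/3 + 2*exp(3*t)/9 - cos(5*t)/10.


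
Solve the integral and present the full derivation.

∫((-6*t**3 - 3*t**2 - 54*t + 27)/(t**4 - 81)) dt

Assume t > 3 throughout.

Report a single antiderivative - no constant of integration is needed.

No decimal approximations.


Step 1. Decompose ∫((-6*t**3 - 3*t**2 - 54*t + 27)/(t**4 - 81)) dt by partial fractions, (-6*t**3 - 3*t**2 - 54*t + 27)/(t**4 - 81) = -3/(t**2 + 9) - 3/(t + 3) - 3/(t - 3): now ∫(-3/(t - 3)) dt + ∫(-3/(t + 3)) dt + ∫(-3/(t**2 + 9)) dt.
Step 2. Evaluate the standard form [assuming t > -3]: now -3*log(t + 3) + ∫(-3/(t - 3)) dt + ∫(-3/(t**2 + 9)) dt.
Step 3. Evaluate the standard form [assuming t > 3]: now -3*log(t - 3) - 3*log(t + 3) + ∫(-3/(t**2 + 9)) dt.
Step 4. Evaluate the standard form: now -3*log(t - 3) - 3*log(t + 3) - atan(t/3).
Answer: -3*log(t - 3) - 3*log(t + 3) - atan(t/3).


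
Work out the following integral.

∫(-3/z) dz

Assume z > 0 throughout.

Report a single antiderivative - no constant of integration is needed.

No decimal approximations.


Answer: -3*log(z).


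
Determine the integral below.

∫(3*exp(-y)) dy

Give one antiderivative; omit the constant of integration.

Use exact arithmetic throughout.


Answer: -3*exp(-y).


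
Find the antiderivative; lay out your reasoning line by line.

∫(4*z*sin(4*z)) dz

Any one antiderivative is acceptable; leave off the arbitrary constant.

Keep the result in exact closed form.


Step 1. Integrate ∫(4*z*sin(4*z)) dz by parts with u = z, dv = (4*sin(4*z)) dz, so v = -cos(4*z): now -z*cos(4*z) + ∫(cos(4*z)) dz.
Step 2. Evaluate the standard form: now -z*cos(4*z) + sin(4*z)/4.
Answer: -z*cos(4*z) + sin(4*z)/4.


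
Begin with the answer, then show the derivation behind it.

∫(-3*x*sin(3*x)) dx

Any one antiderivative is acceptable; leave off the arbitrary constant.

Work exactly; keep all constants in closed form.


The answer is x*cos(3*x) - sin(3*x)/3.
Step 1. Integrate ∫(-3*x*sin(3*x)) dx by parts with u = x, dv = (-3*sin(3*x)) dx, so v = cos(3*x): now x*cos(3*x) + ∫(-cos(3*x)) dx.
Step 2. Evaluate the standard form: now x*cos(3*x) - sin(3*x)/3.
Answer: x*cos(3*x) - sin(3*x)/3.


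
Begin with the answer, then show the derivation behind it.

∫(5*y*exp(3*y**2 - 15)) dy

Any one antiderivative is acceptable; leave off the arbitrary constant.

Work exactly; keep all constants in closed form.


The answer is 5*exp(3*y**2 - 15)/6.
Step 1. Substitute u = y**2 - 5, turning ∫(5*y*exp(3*y**2 - 15)) dy into ∫(5*exp(3*u)/2) du: now ∫(5*exp(3*u)/2) du.
Step 2. Evaluate the standard form: now 5*exp(3*u)/6.
Step 3. Substitute back u = y**2 - 5: now 5*exp(3*y**2 - 15)/6.
Answer: 5*exp(3*y**2 - 15)/6.


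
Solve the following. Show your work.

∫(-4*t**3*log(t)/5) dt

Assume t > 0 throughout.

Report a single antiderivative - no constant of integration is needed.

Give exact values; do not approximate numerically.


Step 1. Integrate ∫(-4*t**3*log(t)/5) dt by parts with u = log(t), dv = (-4*t**3/5) dt, so v = -t**4/5 [assuming t > 0]: now -t**4*log(t)/5 + ∫(t**3/5) dt.
Step 2. Evaluate the standard form: now -t**4*log(t)/5 + t**4/20.
Answer: -t**4*log(t)/5 + t**4/20.


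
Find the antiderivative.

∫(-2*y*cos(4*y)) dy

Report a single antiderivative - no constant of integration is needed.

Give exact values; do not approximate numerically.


Answer: -y*sin(4*y)/2 - cos(4*y)/8.


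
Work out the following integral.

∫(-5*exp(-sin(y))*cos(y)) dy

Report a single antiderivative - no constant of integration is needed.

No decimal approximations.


Answer: 5*exp(-sin(y)).


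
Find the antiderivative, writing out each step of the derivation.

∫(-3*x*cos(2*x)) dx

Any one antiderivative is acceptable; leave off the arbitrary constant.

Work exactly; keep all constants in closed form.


Step 1. Integrate ∫(-3*x*cos(2*x)) dx by parts with u = x, dv = (-3*cos(2*x)) dx, so v = -3*sin(2*x)/2: now -3*x*sin(2*x)/2 + ∫(3*sin(2*x)/2) dx.
Step 2. Evaluate the standard form: now -3*x*sin(2*x)/2 - 3*cos(2*x)/4.
Answer: -3*x*sin(2*x)/2 - 3*cos(2*x)/4.


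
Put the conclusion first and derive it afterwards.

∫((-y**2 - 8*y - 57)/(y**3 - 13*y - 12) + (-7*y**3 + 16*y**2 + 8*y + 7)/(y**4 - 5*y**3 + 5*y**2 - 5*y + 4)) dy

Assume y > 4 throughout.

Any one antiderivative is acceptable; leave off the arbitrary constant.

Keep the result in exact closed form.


The answer is -6*log(y - 4) - 4*log(y - 1) + 5*log(y + 1) - 3*log(y + 3) - 3*atan(y).
Step 1. Rewrite: now ∫((-y**2 - 8*y - 57)/(y**3 - 13*y - 12)) dy + ∫((-7*y**3 + 16*y**2 + 8*y + 7)/(y**4 - 5*y**3 + 5*y**2 - 5*y + 4)) dy.
Step 2. Decompose ∫((-y**2 - 8*y - 57)/(y**3 - 13*y - 12)) dy by partial fractions, (-y**2 - 8*y - 57)/(y**3 - 13*y - 12) = -3/(y + 3) + 5/(y + 1) - 3/(y - 4): now ∫((-7*y**3 + 16*y**2 + 8*y + 7)/(y**4 - 5*y**3 + 5*y**2 - 5*y + 4)) dy + ∫(-3/(y - 4)) dy + ∫(5/(y + 1)) dy + ∫(-3/(y + 3)) dy.
Step 3. Evaluate the standard form [assuming y > -3]: now -3*log(y + 3) + ∫((-7*y**3 + 16*y**2 + 8*y + 7)/(y**4 - 5*y**3 + 5*y**2 - 5*y + 4)) dy + ∫(-3/(y - 4)) dy + ∫(5/(y + 1)) dy.
Step 4. Evaluate the standard form [assuming y > -1]: now 5*log(y + 1) - 3*log(y + 3) + ∫((-7*y**3 + 16*y**2 + 8*y + 7)/(y**4 - 5*y**3 + 5*y**2 - 5*y + 4)) dy + ∫(-3/(y - 4)) dy.
Step 5. Evaluate the standard form [assuming y > 4]: now -3*log(y - 4) + 5*log(y + 1) - 3*log(y + 3) + ∫((-7*y**3 + 16*y**2 + 8*y + 7)/(y**4 - 5*y**3 + 5*y**2 - 5*y + 4)) dy.
Step 6. Decompose ∫((-7*y**3 + 16*y**2 + 8*y + 7)/(y**4 - 5*y**3 + 5*y**2 - 5*y + 4)) dy by partial fractions, (-7*y**3 + 16*y**2 + 8*y + 7)/(y**4 - 5*y**3 + 5*y**2 - 5*y + 4) = -3/(y**2 + 1) - 4/(y - 1) - 3/(y - 4): now -3*log(y - 4) + 5*log(y + 1) - 3*log(y + 3) + ∫(-3/(y - 4)) dy + ∫(-4/(y - 1)) dy + ∫(-3/(y**2 + 1)) dy.
Step 7. Evaluate the standard form [assuming y > 1]: now -3*log(y - 4) - 4*log(y - 1) + 5*log(y + 1) - 3*log(y + 3) + ∫(-3/(y - 4)) dy + ∫(-3/(y**2 + 1)) dy.
Step 8. Evaluate the standard form [assuming y > 4]: now -6*log(y - 4) - 4*log(y - 1) + 5*log(y + 1) - 3*log(y + 3) + ∫(-3/(y**2 + 1)) dy.
Step 9. Evaluate the standard form: now -6*log(y - 4) - 4*log(y - 1) + 5*log(y + 1) - 3*log(y + 3) - 3*atan(y).
Answer: -6*log(y - 4) - 4*log(y - 1) + 5*log(y + 1) - 3*log(y + 3) - 3*atan(y).


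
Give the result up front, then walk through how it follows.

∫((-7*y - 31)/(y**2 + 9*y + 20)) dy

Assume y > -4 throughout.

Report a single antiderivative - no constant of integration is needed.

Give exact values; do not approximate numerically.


The answer is -3*log(y + 4) - 4*log(y + 5).
Step 1. Decompose ∫((-7*y - 31)/(y**2 + 9*y + 20)) dy by partial fractions, (-7*y - 31)/(y**2 + 9*y + 20) = -4/(y + 5) - 3/(y + 4): now ∫(-3/(y + 4)) dy + ∫(-4/(y + 5)) dy.
Step 2. Evaluate the standard form [assuming y > -5]: now -4*log(y + 5) + ∫(-3/(y + 4)) dy.
Step 3. Evaluate the standard form [assuming y > -4]: now -3*log(y + 4) - 4*log(y + 5).
Answer: -3*log(y + 4) - 4*log(y + 5).


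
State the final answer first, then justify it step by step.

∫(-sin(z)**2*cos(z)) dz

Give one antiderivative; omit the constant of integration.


The answer is -sin(z)**3/3.
Step 1. Substitute u = sin(z), turning ∫(-sin(z)**2*cos(z)) dz into ∫(-u**2) du: now ∫(-u**2) du.
Step 2. Evaluate the standard form: now -u**3/3.
Step 3. Substitute back u = sin(z): now -sin(z)**3/3.
Answer: -sin(z)**3/3.


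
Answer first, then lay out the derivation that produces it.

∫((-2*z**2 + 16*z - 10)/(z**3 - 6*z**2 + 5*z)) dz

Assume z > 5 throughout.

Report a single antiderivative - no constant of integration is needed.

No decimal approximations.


The answer is -2*log(z) + log(z - 5) - log(z - 1).
Step 1. Decompose ∫((-2*z**2 + 16*z - 10)/(z**3 - 6*z**2 + 5*z)) dz by partial fractions, (-2*z**2 + 16*z - 10)/(z**3 - 6*z**2 + 5*z) = -1/(z - 1) + 1/(z - 5) - 2/z: now ∫(-2/z) dz + ∫(1/(z - 5)) dz + ∫(-1/(z - 1)) dz.
Step 2. Evaluate the standard form [assuming z > 0]: now -2*log(z) + ∫(1/(z - 5)) dz + ∫(-1/(z - 1)) dz.
Step 3. Evaluate the standard form [assuming z > 1]: now -2*log(z) - log(z - 1) + ∫(1/(z - 5)) dz.
Step 4. Evaluate the standard form [assuming z > 5]: now -2*log(z) + log(z - 5) - log(z - 1).
Answer: -2*log(z) + log(z - 5) - log(z - 1).


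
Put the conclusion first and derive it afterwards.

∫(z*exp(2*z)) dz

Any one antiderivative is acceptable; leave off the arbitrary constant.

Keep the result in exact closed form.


The answer is z*exp(2*z)/2 - exp(2*z)/4.
Step 1. Integrate ∫(z*exp(2*z)) dz by parts with u = z, dv = (exp(2*z)) dz, so v = exp(2*z)/2: now z*exp(2*z)/2 + ∫(-exp(2*z)/2) dz.
Step 2. Evaluate the standard form: now z*exp(2*z)/2 - exp(2*z)/4.
Answer: z*exp(2*z)/2 - exp(2*z)/4.


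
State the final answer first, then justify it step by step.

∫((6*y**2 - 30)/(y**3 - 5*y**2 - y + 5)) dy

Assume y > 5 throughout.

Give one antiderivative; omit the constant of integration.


The answer is 5*log(y - 5) + 3*log(y - 1) - 2*log(y + 1).
Step 1. Decompose ∫((6*y**2 - 30)/(y**3 - 5*y**2 - y + 5)) dy by partial fractions, (6*y**2 - 30)/(y**3 - 5*y**2 - y + 5) = -2/(y + 1) + 3/(y - 1) + 5/(y - 5): now ∫(5/(y - 5)) dy + ∫(3/(y - 1)) dy + ∫(-2/(y + 1)) dy.
Step 2. Evaluate the standard form [assuming y > -1]: now -2*log(y + 1) + ∫(5/(y - 5)) dy + ∫(3/(y - 1)) dy.
Step 3. Evaluate the standard form [assuming y > 1]: now 3*log(y - 1) - 2*log(y + 1) + ∫(5/(y - 5)) dy.
Step 4. Evaluate the standard form [assuming y > 5]: now 5*log(y - 5) + 3*log(y - 1) - 2*log(y + 1).
Answer: 5*log(y - 5) + 3*log(y - 1) - 2*log(y + 1).


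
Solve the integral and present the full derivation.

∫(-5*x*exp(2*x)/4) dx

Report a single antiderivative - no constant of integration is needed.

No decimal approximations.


Step 1. Integrate ∫(-5*x*exp(2*x)/4) dx by parts with u = x, dv = (-5*exp(2*x)/4) dx, so v = -5*exp(2*x)/8: now -5*x*exp(2*x)/8 + ∫(5*exp(2*x)/8) dx.
Step 2. Evaluate the standard form: now -5*x*exp(2*x)/8 + 5*exp(2*x)/16.
Answer: -5*x*exp(2*x)/8 + 5*exp(2*x)/16.


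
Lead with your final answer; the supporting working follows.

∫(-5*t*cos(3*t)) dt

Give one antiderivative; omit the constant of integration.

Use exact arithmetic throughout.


The answer is -5*t*sin(3*t)/3 - 5*cos(3*t)/9.
Step 1. Integrate ∫(-5*t*cos(3*t)) dt by parts with u = t, dv = (-5*cos(3*t)) dt, so v = -5*sin(3*t)/3: now -5*t*sin(3*t)/3 + ∫(5*sin(3*t)/3) dt.
Step 2. Evaluate the standard form: now -5*t*sin(3*t)/3 - 5*cos(3*t)/9.
Answer: -5*t*sin(3*t)/3 - 5*cos(3*t)/9.
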